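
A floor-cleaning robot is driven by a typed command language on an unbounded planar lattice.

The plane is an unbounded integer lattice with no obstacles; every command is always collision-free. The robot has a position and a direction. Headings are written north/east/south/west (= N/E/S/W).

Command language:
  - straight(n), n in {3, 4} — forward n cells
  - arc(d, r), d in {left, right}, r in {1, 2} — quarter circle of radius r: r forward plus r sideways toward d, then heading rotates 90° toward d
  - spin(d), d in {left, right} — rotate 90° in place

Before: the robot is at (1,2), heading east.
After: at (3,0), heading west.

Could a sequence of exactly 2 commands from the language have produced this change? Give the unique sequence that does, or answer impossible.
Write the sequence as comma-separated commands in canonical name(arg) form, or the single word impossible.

arc(right, 2), spin(right)

key: cell and facing (now W) both changed — the 2 commands mix motion and turning
from: at (1,2), heading east
1. arc(right, 2) → at (3,0), heading south
2. spin(right) → at (3,0), heading west
no other 2-command option fits: unique.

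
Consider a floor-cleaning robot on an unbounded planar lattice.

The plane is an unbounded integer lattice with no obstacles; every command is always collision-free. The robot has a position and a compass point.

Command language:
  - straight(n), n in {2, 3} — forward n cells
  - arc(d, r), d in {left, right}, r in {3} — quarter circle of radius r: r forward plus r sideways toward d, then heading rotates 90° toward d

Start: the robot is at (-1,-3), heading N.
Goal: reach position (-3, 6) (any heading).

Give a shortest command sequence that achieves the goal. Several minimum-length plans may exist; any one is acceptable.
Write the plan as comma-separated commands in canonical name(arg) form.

arc(left, 3), straight(2), arc(right, 3), arc(right, 3), straight(3)

initial: at (-1,-3), heading N
step 1 (arc(left, 3)): at (-4,0), heading W
step 2 (straight(2)): at (-6,0), heading W
step 3 (arc(right, 3)): at (-9,3), heading N
step 4 (arc(right, 3)): at (-6,6), heading E
step 5 (straight(3)): at (-3,6), heading E
no 4-step plan works, so 5 is optimal.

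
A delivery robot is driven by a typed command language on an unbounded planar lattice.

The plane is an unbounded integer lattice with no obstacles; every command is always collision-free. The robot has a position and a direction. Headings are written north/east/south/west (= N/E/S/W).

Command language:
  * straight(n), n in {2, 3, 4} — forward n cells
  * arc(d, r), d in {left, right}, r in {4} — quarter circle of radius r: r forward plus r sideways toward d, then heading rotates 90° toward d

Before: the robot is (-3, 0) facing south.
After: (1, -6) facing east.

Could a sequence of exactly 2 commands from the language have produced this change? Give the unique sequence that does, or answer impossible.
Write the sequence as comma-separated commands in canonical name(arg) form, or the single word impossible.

straight(2), arc(left, 4)

key: position moved to (1,-6) AND the heading swung to E — translation plus rotation needed
start: (-3, 0) facing south
[1] after straight(2): (-3, -2) facing south
[2] after arc(left, 4): (1, -6) facing east
no other 2-command option fits: unique.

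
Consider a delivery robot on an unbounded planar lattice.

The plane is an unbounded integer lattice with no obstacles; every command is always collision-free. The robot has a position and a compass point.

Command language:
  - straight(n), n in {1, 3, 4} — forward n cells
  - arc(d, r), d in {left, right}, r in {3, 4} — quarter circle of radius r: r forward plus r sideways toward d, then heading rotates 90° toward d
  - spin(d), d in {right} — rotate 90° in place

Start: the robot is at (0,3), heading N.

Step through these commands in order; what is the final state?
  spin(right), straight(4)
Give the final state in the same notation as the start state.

at (4,3), heading E

initial: at (0,3), heading N
step 1 (spin(right)): at (0,3), heading E
step 2 (straight(4)): at (4,3), heading E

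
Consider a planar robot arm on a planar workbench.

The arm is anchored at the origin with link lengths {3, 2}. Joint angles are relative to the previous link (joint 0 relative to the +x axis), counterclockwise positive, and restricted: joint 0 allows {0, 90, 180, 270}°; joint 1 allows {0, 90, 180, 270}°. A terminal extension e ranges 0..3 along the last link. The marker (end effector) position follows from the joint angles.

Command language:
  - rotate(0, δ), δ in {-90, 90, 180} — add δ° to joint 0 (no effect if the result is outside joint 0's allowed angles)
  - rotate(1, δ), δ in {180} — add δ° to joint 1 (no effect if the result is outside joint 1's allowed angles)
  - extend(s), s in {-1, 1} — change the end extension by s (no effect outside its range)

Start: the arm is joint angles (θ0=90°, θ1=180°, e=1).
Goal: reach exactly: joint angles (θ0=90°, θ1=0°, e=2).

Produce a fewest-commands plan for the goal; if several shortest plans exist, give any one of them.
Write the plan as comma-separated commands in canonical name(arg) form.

from: joint angles (θ0=90°, θ1=180°, e=1)
[1] after rotate(1, 180): joint angles (θ0=90°, θ1=0°, e=1)
[2] after extend(1): joint angles (θ0=90°, θ1=0°, e=2)
minimal: 2 command(s), checked below 2.

rotate(1, 180), extend(1)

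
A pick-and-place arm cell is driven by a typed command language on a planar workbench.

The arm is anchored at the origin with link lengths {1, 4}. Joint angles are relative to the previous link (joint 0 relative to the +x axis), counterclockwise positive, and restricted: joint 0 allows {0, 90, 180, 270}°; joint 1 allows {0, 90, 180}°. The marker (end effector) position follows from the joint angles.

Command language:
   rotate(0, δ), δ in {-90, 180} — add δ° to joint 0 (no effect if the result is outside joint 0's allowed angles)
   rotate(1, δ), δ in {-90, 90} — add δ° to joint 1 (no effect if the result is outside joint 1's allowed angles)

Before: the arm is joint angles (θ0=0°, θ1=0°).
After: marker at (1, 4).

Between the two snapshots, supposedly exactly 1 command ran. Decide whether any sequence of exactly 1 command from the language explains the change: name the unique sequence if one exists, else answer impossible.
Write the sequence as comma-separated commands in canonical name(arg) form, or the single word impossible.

initial: joint angles (θ0=0°, θ1=0°)
1. rotate(1, 90) → joint angles (θ0=0°, θ1=90°)
no rival 1-sequence matches.

rotate(1, 90)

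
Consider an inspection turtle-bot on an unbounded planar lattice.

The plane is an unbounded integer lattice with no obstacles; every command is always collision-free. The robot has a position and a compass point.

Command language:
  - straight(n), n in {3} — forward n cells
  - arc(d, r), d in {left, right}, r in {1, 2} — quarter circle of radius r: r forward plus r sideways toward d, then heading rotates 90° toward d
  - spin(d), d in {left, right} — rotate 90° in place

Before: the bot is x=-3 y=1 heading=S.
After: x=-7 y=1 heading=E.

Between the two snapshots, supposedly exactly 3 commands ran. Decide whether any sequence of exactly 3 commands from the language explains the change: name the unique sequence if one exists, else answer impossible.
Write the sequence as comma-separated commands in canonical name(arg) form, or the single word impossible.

arc(right, 2), arc(right, 2), spin(right)

key: cell and facing (now E) both changed — the 3 commands mix motion and turning
begin: x=-3 y=1 heading=S
step 1 (arc(right, 2)): x=-5 y=-1 heading=W
step 2 (arc(right, 2)): x=-7 y=1 heading=N
step 3 (spin(right)): x=-7 y=1 heading=E
no other 3-command option fits: unique.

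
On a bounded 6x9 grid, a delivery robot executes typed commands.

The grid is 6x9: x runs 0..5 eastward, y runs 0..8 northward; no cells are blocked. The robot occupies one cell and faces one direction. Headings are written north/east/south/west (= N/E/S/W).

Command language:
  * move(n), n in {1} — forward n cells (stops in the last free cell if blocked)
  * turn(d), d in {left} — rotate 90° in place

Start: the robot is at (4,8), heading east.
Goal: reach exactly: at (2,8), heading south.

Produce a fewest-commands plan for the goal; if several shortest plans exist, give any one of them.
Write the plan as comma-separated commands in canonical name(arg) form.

begin: at (4,8), heading east
[1] after turn(left): at (4,8), heading north
[2] after turn(left): at (4,8), heading west
[3] after move(1): at (3,8), heading west
[4] after move(1): at (2,8), heading west
[5] after turn(left): at (2,8), heading south
minimal: 5 command(s), checked below 5.

turn(left), turn(left), move(1), move(1), turn(left)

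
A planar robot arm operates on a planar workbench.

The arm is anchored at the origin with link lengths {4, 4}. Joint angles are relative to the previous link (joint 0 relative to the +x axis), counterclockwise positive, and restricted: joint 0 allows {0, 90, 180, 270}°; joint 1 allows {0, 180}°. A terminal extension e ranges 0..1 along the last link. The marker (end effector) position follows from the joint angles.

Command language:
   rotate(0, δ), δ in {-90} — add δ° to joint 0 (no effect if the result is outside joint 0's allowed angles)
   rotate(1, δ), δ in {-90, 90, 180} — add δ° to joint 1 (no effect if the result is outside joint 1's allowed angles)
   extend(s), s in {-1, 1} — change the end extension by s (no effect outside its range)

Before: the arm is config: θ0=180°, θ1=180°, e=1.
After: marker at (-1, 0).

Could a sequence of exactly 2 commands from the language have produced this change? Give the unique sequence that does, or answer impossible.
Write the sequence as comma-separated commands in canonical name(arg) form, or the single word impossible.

rotate(0, -90), rotate(0, -90)

t0: config: θ0=180°, θ1=180°, e=1
t=1 rotate(0, -90) ⇒ config: θ0=90°, θ1=180°, e=1
t=2 rotate(0, -90) ⇒ config: θ0=0°, θ1=180°, e=1
no rival 2-sequence matches.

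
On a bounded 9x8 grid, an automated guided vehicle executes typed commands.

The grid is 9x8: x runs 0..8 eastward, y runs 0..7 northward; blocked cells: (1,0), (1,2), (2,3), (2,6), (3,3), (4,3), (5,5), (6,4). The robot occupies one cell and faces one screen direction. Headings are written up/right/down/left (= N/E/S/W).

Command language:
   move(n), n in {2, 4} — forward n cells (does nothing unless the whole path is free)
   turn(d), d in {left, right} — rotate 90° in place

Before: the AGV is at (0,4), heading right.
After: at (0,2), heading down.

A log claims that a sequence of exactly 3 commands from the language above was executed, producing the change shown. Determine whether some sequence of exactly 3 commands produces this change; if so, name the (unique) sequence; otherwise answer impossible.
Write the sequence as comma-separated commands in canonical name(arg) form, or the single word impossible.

turn(right), move(2), move(4)

key: move(4) would leave the grid, so it does nothing
start: at (0,4), heading right
step 1 (turn(right)): at (0,4), heading down
step 2 (move(2)): at (0,2), heading down
step 3 (move(4)): at (0,2), heading down
no other 3-command option fits: unique.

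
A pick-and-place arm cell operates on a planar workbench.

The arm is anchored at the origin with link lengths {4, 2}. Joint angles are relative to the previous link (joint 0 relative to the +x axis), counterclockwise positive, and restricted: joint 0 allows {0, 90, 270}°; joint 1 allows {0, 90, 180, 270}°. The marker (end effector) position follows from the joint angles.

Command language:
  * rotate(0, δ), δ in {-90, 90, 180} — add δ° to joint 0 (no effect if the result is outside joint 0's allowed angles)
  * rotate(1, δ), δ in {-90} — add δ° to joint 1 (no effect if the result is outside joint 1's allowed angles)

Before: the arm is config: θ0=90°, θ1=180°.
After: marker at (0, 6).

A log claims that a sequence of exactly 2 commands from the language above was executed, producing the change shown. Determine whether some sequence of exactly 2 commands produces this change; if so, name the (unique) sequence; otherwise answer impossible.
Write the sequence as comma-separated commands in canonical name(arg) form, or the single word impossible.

rotate(1, -90), rotate(1, -90)

begin: config: θ0=90°, θ1=180°
[1] after rotate(1, -90): config: θ0=90°, θ1=90°
[2] after rotate(1, -90): config: θ0=90°, θ1=0°
all 16 alternatives checked — unique.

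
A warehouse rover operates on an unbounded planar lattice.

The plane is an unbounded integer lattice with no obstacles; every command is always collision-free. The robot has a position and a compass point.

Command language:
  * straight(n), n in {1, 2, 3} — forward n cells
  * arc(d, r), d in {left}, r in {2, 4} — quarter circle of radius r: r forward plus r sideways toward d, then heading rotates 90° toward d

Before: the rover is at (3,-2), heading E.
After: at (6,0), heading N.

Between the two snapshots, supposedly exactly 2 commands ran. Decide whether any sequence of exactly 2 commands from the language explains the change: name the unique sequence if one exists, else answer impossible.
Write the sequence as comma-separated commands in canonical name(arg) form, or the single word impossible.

key: cell and facing (now N) both changed — the 2 commands mix motion and turning
start: at (3,-2), heading E
1. straight(1) → at (4,-2), heading E
2. arc(left, 2) → at (6,0), heading N
uniquely the one of 25 2-step routes that fits.

straight(1), arc(left, 2)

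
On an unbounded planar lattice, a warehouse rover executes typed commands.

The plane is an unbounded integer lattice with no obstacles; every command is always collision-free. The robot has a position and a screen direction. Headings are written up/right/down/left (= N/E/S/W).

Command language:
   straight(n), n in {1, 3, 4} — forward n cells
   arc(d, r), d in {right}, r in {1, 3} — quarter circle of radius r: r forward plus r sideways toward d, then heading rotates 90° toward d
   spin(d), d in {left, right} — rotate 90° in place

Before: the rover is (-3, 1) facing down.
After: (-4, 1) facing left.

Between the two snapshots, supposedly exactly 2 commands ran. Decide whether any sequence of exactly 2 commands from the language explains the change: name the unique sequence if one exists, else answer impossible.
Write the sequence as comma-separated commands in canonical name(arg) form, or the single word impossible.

key: position moved to (-4,1) AND the heading swung to W — translation plus rotation needed
initial: (-3, 1) facing down
[1] after spin(right): (-3, 1) facing left
[2] after straight(1): (-4, 1) facing left
all 49 alternatives checked — unique.

spin(right), straight(1)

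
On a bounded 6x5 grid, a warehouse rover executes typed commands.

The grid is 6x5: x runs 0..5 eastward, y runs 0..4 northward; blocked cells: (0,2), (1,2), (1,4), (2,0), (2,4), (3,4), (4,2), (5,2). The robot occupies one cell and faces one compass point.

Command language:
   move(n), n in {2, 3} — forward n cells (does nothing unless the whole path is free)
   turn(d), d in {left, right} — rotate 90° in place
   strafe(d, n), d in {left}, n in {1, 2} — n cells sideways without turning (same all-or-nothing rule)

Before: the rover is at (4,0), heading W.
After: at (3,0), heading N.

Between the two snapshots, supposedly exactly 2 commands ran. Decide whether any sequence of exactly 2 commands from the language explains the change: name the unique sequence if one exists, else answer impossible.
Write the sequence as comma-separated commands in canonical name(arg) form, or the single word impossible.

turn(right), strafe(left, 1)

key: cell and facing (now N) both changed — the 2 commands mix motion and turning
t0: at (4,0), heading W
[1] after turn(right): at (4,0), heading N
[2] after strafe(left, 1): at (3,0), heading N
uniquely the one of 36 2-step routes that fits.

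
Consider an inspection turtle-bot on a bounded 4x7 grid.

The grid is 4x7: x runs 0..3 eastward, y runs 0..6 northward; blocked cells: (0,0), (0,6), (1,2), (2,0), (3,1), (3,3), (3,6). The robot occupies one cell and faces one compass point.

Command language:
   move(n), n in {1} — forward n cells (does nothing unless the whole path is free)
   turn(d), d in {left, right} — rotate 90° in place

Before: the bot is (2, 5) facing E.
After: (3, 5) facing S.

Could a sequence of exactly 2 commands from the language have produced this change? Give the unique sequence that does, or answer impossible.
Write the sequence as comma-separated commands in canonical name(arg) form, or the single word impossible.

move(1), turn(right)

key: cell and facing (now S) both changed — the 2 commands mix motion and turning
initial: (2, 5) facing E
t=1 move(1) ⇒ (3, 5) facing E
t=2 turn(right) ⇒ (3, 5) facing S
no other 2-command option fits: unique.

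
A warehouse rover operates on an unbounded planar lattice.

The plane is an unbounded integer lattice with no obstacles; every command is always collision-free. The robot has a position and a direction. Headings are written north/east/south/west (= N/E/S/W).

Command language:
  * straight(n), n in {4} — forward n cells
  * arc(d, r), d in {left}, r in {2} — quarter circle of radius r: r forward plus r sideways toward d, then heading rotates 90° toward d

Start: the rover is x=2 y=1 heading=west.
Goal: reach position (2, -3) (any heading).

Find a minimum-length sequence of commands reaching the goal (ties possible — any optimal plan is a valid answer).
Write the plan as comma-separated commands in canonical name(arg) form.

initial: x=2 y=1 heading=west
1. arc(left, 2) → x=0 y=-1 heading=south
2. arc(left, 2) → x=2 y=-3 heading=east
no 1-step plan works, so 2 is optimal.

arc(left, 2), arc(left, 2)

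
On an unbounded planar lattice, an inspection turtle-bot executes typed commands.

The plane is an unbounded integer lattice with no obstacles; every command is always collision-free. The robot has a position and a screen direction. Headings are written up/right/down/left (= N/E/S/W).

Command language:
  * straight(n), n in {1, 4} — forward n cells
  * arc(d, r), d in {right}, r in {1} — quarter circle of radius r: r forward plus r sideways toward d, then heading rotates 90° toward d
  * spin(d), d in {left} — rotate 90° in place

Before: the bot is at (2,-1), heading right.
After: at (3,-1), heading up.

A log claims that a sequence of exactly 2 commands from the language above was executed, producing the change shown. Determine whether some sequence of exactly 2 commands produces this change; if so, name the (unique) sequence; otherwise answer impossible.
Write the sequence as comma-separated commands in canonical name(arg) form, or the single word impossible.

key: running spin(left) before straight(1) would end elsewhere — order is forced
t0: at (2,-1), heading right
t=1 straight(1) ⇒ at (3,-1), heading right
t=2 spin(left) ⇒ at (3,-1), heading up
no other 2-command option fits: unique.

straight(1), spin(left)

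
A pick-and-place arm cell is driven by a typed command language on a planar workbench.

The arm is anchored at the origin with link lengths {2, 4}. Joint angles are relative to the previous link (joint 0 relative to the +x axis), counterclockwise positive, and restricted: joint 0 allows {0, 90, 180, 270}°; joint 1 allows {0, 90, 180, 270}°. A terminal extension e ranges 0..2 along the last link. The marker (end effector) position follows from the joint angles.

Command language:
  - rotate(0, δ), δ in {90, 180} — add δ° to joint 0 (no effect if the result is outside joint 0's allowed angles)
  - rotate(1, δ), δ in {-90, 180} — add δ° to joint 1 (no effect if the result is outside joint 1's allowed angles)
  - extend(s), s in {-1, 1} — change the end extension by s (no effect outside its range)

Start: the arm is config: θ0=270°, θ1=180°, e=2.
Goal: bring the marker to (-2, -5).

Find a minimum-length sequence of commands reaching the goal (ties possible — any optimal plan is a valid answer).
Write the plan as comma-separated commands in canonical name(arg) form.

rotate(1, -90), rotate(0, 90), extend(-1), rotate(0, 180)

begin: config: θ0=270°, θ1=180°, e=2
1. rotate(1, -90) → config: θ0=270°, θ1=90°, e=2
2. rotate(0, 90) → config: θ0=0°, θ1=90°, e=2
3. extend(-1) → config: θ0=0°, θ1=90°, e=1
4. rotate(0, 180) → config: θ0=180°, θ1=90°, e=1
no 3-step plan works, so 4 is optimal.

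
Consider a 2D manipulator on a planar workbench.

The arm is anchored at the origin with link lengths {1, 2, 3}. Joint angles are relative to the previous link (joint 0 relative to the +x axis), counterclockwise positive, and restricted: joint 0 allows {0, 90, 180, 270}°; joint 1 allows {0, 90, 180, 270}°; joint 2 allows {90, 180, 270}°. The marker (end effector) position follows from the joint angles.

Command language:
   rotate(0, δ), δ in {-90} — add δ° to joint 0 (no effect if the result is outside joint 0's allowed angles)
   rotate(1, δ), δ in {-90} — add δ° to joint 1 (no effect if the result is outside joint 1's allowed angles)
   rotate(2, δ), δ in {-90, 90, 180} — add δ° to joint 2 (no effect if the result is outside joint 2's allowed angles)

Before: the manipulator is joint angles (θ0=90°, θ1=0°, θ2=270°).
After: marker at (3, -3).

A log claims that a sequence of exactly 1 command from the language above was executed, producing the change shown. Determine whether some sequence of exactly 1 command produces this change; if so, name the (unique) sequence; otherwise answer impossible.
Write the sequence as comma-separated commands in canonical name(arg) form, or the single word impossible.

initial: joint angles (θ0=90°, θ1=0°, θ2=270°)
step 1 (rotate(0, -90)): joint angles (θ0=0°, θ1=0°, θ2=270°)
all 5 alternatives checked — unique.

rotate(0, -90)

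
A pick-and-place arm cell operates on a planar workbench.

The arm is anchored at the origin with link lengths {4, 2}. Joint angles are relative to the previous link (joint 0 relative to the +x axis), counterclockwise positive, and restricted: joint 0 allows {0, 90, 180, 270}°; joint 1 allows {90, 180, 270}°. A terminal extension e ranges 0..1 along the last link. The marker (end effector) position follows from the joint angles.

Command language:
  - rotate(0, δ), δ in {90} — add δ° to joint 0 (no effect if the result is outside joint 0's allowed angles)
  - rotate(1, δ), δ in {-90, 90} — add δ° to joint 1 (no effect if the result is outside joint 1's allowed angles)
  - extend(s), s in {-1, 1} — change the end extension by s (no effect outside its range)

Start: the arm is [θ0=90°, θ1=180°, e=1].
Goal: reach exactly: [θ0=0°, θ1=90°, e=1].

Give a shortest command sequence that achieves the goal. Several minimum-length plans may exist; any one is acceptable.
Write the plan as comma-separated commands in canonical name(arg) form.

from: [θ0=90°, θ1=180°, e=1]
t=1 rotate(1, -90) ⇒ [θ0=90°, θ1=90°, e=1]
t=2 rotate(0, 90) ⇒ [θ0=180°, θ1=90°, e=1]
t=3 rotate(0, 90) ⇒ [θ0=270°, θ1=90°, e=1]
t=4 rotate(0, 90) ⇒ [θ0=0°, θ1=90°, e=1]
shorter routes all fall short; 4 is best.

rotate(1, -90), rotate(0, 90), rotate(0, 90), rotate(0, 90)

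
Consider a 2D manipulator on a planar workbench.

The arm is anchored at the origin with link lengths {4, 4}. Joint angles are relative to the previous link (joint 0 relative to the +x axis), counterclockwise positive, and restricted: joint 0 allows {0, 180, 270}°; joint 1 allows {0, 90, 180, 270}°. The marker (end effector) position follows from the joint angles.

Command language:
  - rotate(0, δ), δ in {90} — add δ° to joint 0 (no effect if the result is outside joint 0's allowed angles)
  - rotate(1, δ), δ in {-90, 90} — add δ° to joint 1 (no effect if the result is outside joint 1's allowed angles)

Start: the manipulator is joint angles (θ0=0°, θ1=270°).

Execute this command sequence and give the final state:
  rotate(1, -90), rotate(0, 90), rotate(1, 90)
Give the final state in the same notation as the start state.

t0: joint angles (θ0=0°, θ1=270°)
1. rotate(1, -90) → joint angles (θ0=0°, θ1=180°)
2. rotate(0, 90) → joint angles (θ0=0°, θ1=180°)
3. rotate(1, 90) → joint angles (θ0=0°, θ1=270°)

joint angles (θ0=0°, θ1=270°)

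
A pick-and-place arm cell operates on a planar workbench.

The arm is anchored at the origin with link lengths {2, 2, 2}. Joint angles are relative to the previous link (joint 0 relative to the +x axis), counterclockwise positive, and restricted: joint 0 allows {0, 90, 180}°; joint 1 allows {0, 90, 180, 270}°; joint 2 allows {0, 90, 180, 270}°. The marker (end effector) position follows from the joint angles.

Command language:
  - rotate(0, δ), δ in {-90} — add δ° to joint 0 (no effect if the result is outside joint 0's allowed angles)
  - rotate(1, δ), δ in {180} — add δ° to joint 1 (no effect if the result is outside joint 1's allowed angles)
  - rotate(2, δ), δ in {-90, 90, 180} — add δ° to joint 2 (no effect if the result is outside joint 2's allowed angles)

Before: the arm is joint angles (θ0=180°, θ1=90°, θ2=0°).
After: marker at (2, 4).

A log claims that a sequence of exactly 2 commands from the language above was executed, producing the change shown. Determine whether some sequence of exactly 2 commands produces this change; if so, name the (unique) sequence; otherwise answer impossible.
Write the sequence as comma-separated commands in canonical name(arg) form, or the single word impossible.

begin: joint angles (θ0=180°, θ1=90°, θ2=0°)
t=1 rotate(0, -90) ⇒ joint angles (θ0=90°, θ1=90°, θ2=0°)
t=2 rotate(0, -90) ⇒ joint angles (θ0=0°, θ1=90°, θ2=0°)
uniquely the one of 25 2-step routes that fits.

rotate(0, -90), rotate(0, -90)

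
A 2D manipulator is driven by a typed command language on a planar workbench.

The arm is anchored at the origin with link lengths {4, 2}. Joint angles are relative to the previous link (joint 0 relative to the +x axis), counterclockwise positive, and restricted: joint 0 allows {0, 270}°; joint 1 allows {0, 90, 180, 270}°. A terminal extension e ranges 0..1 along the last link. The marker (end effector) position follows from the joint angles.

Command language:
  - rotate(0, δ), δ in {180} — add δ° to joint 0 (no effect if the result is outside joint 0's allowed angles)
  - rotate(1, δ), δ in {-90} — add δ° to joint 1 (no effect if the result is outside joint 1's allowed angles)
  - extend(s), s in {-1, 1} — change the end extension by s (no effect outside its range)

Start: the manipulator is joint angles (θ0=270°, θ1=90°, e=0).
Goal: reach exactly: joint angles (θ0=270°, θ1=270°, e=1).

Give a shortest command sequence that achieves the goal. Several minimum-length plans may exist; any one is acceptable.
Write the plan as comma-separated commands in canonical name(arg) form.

extend(1), rotate(1, -90), rotate(1, -90)

from: joint angles (θ0=270°, θ1=90°, e=0)
step 1 (extend(1)): joint angles (θ0=270°, θ1=90°, e=1)
step 2 (rotate(1, -90)): joint angles (θ0=270°, θ1=0°, e=1)
step 3 (rotate(1, -90)): joint angles (θ0=270°, θ1=270°, e=1)
nothing shorter than 3 reaches the goal.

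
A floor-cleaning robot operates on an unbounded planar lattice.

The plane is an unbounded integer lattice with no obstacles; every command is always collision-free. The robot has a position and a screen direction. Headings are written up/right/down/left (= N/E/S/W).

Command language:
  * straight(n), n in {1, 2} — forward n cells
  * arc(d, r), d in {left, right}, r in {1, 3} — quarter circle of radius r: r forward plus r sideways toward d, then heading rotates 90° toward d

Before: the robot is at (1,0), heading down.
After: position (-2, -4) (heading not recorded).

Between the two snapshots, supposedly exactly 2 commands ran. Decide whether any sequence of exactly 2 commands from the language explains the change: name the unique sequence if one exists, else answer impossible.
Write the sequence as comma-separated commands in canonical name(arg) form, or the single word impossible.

straight(1), arc(right, 3)

key: order matters: swapping straight(1) and arc(right, 3) lands elsewhere
initial: at (1,0), heading down
1. straight(1) → at (1,-1), heading down
2. arc(right, 3) → at (-2,-4), heading left
no other 2-command option fits: unique.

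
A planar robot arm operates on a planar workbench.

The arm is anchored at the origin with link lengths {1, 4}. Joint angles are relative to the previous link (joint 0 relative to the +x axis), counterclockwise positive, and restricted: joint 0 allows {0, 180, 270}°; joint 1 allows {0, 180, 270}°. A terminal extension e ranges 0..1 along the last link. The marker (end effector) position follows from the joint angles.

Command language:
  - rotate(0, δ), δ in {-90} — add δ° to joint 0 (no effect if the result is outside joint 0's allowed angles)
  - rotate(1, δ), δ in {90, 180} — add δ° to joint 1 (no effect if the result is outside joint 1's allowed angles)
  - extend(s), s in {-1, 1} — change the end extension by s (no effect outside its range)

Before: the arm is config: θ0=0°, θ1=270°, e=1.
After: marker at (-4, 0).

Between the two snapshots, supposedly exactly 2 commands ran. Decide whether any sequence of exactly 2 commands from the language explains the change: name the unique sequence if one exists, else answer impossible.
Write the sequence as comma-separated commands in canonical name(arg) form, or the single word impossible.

rotate(1, 90), rotate(1, 180)

key: order matters: swapping rotate(1, 90) and rotate(1, 180) lands elsewhere
start: config: θ0=0°, θ1=270°, e=1
step 1 (rotate(1, 90)): config: θ0=0°, θ1=0°, e=1
step 2 (rotate(1, 180)): config: θ0=0°, θ1=180°, e=1
no other 2-command option fits: unique.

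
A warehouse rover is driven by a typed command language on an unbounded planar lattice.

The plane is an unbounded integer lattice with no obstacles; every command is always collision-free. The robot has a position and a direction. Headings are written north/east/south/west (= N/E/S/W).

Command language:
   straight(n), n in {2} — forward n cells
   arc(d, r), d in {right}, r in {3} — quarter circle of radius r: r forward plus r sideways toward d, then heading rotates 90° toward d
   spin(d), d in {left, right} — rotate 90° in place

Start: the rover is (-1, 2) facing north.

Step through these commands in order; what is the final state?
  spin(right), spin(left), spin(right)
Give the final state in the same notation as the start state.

(-1, 2) facing east

begin: (-1, 2) facing north
[1] after spin(right): (-1, 2) facing east
[2] after spin(left): (-1, 2) facing north
[3] after spin(right): (-1, 2) facing east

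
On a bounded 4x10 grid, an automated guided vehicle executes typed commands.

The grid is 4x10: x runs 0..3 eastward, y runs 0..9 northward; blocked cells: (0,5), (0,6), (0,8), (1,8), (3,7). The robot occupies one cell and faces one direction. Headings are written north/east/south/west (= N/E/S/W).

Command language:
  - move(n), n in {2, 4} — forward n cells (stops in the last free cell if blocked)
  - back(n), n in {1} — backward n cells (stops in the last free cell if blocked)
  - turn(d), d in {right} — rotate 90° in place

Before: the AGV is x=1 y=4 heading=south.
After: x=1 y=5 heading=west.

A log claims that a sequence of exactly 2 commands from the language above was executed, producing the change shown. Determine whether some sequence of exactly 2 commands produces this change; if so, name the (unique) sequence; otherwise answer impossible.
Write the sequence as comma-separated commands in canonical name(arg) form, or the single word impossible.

key: position moved to (1,5) AND the heading swung to W — translation plus rotation needed
initial: x=1 y=4 heading=south
1. back(1) → x=1 y=5 heading=south
2. turn(right) → x=1 y=5 heading=west
no rival 2-sequence matches.

back(1), turn(right)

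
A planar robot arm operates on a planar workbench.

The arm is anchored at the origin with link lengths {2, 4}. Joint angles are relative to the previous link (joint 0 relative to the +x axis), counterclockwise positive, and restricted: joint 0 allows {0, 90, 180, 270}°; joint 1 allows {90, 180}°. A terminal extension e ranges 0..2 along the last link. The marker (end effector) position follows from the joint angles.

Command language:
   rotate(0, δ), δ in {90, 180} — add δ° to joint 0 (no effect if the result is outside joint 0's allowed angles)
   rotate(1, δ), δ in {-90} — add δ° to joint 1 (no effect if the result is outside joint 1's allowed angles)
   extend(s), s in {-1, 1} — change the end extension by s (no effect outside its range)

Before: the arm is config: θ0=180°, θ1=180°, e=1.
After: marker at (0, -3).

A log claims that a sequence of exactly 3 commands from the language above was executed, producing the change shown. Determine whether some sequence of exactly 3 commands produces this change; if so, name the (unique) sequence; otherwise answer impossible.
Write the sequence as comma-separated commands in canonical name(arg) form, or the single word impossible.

rotate(0, 90), rotate(0, 90), rotate(0, 90)

from: config: θ0=180°, θ1=180°, e=1
1. rotate(0, 90) → config: θ0=270°, θ1=180°, e=1
2. rotate(0, 90) → config: θ0=0°, θ1=180°, e=1
3. rotate(0, 90) → config: θ0=90°, θ1=180°, e=1
no other 3-command option fits: unique.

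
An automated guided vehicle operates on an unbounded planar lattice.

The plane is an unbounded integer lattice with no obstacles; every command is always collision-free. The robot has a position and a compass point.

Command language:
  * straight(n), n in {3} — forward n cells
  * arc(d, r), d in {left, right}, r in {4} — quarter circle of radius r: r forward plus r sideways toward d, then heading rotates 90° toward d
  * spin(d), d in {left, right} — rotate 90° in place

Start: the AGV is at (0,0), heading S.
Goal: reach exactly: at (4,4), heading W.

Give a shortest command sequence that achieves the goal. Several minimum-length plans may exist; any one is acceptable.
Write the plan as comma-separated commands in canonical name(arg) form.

arc(left, 4), arc(left, 4), arc(left, 4)

start: at (0,0), heading S
[1] after arc(left, 4): at (4,-4), heading E
[2] after arc(left, 4): at (8,0), heading N
[3] after arc(left, 4): at (4,4), heading W
no 2-step plan works, so 3 is optimal.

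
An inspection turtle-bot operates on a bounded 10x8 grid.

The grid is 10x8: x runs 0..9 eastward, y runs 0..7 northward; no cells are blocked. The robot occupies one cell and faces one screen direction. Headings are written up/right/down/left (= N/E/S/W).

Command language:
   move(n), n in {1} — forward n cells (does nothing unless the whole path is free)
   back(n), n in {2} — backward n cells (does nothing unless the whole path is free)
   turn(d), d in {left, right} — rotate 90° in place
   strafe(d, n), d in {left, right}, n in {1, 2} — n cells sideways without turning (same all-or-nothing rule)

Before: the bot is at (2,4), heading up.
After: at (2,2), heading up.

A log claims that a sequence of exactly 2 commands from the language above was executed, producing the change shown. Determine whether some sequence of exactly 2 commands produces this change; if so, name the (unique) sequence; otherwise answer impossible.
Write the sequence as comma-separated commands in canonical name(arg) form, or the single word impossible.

checked all 2-command options: none fits.

impossible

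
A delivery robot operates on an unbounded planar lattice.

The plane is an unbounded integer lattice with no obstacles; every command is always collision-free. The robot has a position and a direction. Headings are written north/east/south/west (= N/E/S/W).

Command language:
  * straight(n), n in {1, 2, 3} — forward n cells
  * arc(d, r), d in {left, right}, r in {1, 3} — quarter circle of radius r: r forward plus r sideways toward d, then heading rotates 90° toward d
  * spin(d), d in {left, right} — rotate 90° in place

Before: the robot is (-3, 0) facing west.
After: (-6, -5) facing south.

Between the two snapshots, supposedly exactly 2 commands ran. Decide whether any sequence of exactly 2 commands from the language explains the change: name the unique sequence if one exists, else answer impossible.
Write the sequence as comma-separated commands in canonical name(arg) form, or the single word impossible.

arc(left, 3), straight(2)

key: order matters: swapping arc(left, 3) and straight(2) lands elsewhere
t0: (-3, 0) facing west
step 1 (arc(left, 3)): (-6, -3) facing south
step 2 (straight(2)): (-6, -5) facing south
uniquely the one of 81 2-step routes that fits.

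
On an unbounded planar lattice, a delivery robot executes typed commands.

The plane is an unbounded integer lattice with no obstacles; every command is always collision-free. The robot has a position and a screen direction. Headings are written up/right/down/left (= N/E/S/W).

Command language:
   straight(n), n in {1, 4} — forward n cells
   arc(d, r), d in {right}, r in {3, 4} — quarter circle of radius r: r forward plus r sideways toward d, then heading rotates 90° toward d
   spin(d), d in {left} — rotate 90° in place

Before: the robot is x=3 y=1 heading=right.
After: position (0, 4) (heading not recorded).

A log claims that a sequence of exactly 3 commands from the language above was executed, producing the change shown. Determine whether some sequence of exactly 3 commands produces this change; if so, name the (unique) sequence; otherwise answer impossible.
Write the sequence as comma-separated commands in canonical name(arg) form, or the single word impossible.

spin(left), spin(left), arc(right, 3)

key: order matters: swapping spin(left) and arc(right, 3) lands elsewhere
initial: x=3 y=1 heading=right
step 1 (spin(left)): x=3 y=1 heading=up
step 2 (spin(left)): x=3 y=1 heading=left
step 3 (arc(right, 3)): x=0 y=4 heading=up
uniquely the one of 125 3-step routes that fits.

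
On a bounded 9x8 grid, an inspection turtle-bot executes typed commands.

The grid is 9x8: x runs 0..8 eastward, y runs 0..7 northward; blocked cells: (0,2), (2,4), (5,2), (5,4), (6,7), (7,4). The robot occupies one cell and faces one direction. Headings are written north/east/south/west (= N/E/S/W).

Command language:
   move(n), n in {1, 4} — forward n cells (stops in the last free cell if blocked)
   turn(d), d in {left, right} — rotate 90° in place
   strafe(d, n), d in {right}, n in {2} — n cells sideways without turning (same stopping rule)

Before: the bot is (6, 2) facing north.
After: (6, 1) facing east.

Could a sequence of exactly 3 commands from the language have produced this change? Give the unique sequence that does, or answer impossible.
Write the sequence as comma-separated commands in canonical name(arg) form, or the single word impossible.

move(1), turn(right), strafe(right, 2)

key: cell and facing (now E) both changed — the 3 commands mix motion and turning
begin: (6, 2) facing north
1. move(1) → (6, 3) facing north
2. turn(right) → (6, 3) facing east
3. strafe(right, 2) → (6, 1) facing east
no rival 3-sequence matches.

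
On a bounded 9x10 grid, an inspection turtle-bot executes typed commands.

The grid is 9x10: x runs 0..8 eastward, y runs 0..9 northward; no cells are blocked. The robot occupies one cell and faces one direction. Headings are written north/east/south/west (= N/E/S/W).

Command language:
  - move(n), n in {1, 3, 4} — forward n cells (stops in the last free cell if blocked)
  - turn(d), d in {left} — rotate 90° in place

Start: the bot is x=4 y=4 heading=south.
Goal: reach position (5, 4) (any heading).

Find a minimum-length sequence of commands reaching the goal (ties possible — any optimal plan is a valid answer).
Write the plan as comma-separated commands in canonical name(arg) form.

start: x=4 y=4 heading=south
t=1 turn(left) ⇒ x=4 y=4 heading=east
t=2 move(1) ⇒ x=5 y=4 heading=east
shorter routes all fall short; 2 is best.

turn(left), move(1)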